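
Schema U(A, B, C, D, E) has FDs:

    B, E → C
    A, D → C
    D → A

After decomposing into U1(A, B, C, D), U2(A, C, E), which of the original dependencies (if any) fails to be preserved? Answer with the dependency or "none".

Check B, E → C: no single fragment contains all of {B, C, E}, and the restricted closure of {B, E} across the fragments never reaches {C}.
A, D → C is preserved.
D → A is preserved.

B, E → C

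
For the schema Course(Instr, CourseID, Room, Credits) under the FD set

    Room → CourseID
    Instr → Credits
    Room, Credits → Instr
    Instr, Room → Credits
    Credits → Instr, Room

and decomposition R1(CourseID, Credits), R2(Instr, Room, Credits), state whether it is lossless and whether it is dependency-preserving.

Lossless test: (Credits)⁺ = {Instr, CourseID, Room, Credits}, which contains all of one fragment — lossless.
Dependency preservation: the restricted closure of {Room} across the fragments never reaches {CourseID}, so Room → CourseID cannot be enforced without a join — not preserved.

lossless but not dependency-preserving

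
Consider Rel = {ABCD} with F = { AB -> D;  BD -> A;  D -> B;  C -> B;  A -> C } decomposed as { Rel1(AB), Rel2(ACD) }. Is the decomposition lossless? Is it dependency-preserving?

lossless but not dependency-preserving

Lossless test: (A)⁺ = {ABCD}, which contains all of one fragment — lossless.
Dependency preservation: the restricted closure of {C} across the fragments never reaches {B}, so C → B cannot be enforced without a join — not preserved.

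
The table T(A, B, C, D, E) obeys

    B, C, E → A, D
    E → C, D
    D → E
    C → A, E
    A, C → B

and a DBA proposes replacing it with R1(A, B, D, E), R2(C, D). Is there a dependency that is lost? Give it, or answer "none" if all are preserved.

B, C, E → A, D: restricted closure across fragments reaches A, D.
E → C, D: restricted closure across fragments reaches C, D.
D → E lies within R1.
C → A, E: restricted closure across fragments reaches A, E.
A, C → B: restricted closure across fragments reaches B.
Every dependency is enforceable on the fragments, so the decomposition is dependency-preserving.

none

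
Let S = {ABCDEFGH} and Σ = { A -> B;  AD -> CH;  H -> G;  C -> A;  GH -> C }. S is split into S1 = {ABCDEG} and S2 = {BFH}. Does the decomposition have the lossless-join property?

No

Common attributes: S1 ∩ S2 = {B}.
No dependency enlarges {B}, so (B)⁺ = {B}.
The closure contains neither all of S1 = {ABCDEG} nor all of S2 = {BFH}, so the common attributes are not a superkey of either fragment. The join is lossy.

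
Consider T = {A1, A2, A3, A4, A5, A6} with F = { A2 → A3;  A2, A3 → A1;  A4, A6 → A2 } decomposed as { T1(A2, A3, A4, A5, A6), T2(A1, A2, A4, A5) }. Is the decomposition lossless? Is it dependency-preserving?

Lossless test: (A2, A4, A5)⁺ = {A1, A2, A3, A4, A5}, which contains all of one fragment — lossless.
Dependency preservation: A2, A3 → A1 is not contained in any single fragment, but the restricted closure of its left-hand side across the fragments still reaches the right-hand side; the remaining FDs each lie inside some fragment. All dependencies are preserved.

lossless and dependency-preserving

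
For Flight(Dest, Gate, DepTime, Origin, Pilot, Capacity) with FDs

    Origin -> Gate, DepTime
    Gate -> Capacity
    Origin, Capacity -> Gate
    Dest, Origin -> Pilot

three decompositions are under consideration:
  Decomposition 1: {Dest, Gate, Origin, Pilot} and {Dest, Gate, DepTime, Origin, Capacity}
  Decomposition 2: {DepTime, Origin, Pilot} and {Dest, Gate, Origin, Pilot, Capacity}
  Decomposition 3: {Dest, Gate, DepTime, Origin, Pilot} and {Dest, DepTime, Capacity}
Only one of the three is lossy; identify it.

Decomposition 1: common = {Dest, Gate, Origin}, closure = {Dest, Gate, DepTime, Origin, Pilot, Capacity} → lossless.
Decomposition 2: common = {Origin, Pilot}, closure = {Gate, DepTime, Origin, Pilot, Capacity} → lossless.
Decomposition 3: common = {Dest, DepTime}, closure = {Dest, DepTime} → lossy.

Decomposition 3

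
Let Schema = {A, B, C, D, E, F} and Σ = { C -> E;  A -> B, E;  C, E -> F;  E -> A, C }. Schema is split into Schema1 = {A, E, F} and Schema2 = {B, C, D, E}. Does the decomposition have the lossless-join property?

Yes

Common attributes: Schema1 ∩ Schema2 = {E}.
Closure of {E}: E → A, C applies, adding A, C; A → B, E applies, adding B; C, E → F applies, adding F. So (E)⁺ = {A, B, C, E, F}.
This closure contains every attribute of Schema1, so Schema1 ∩ Schema2 → Schema1. The join is lossless.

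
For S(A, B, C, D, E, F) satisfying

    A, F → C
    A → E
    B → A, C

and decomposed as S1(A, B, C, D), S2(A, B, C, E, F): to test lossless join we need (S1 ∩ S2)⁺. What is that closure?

S1 ∩ S2 = {A, B, C}.
A → E applies, adding E
Closure: {A, B, C, E}.

A, B, C, E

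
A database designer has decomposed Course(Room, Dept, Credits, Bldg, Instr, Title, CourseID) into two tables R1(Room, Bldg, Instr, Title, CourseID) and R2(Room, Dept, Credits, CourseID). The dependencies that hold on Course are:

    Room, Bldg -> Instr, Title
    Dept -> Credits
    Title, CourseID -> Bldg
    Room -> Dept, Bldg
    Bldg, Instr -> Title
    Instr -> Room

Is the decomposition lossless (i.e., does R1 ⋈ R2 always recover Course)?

Common attributes: R1 ∩ R2 = {Room, CourseID}.
Closure of {Room, CourseID}: Room → Dept, Bldg applies, adding Dept, Bldg; Room, Bldg → Instr, Title applies, adding Instr, Title; Dept → Credits applies, adding Credits. So (Room, CourseID)⁺ = {Room, Dept, Credits, Bldg, Instr, Title, CourseID}.
This closure contains every attribute of R1, so R1 ∩ R2 → R1. The join is lossless.

Yes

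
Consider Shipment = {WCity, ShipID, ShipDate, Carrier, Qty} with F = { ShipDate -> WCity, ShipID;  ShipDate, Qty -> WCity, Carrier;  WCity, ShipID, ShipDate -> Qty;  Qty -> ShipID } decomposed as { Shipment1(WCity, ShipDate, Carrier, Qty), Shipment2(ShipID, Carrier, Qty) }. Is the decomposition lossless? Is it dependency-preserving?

lossless and dependency-preserving

Lossless test: (Carrier, Qty)⁺ = {ShipID, Carrier, Qty}, which contains all of one fragment — lossless.
Dependency preservation: ShipDate → WCity, ShipID; WCity, ShipID, ShipDate → Qty are not contained in any single fragment, but the restricted closure of each left-hand side across the fragments still reaches the right-hand side; the remaining FDs each lie inside some fragment. All dependencies are preserved.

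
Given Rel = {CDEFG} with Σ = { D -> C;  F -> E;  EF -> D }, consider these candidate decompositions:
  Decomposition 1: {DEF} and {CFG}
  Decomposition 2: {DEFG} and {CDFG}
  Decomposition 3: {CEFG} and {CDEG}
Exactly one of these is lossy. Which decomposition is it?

Decomposition 3

Decomposition 1: common = {F}, closure = {CDEF} → lossless.
Decomposition 2: common = {DFG}, closure = {CDEFG} → lossless.
Decomposition 3: common = {CEG}, closure = {CEG} → lossy.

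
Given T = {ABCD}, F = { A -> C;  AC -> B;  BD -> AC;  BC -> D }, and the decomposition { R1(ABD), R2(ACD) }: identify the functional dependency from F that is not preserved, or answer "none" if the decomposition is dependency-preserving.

BC -> D

Check BC → D: no single fragment contains all of {BCD}, and the restricted closure of {BC} across the fragments never reaches {D}.
A → C is preserved.
AC → B is preserved.
BD → AC is preserved.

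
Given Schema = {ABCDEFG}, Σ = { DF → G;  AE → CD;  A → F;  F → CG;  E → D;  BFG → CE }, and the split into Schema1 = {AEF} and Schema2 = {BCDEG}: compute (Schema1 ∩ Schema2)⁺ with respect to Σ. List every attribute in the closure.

Schema1 ∩ Schema2 = {E}.
E → D applies, adding D
Closure: {DE}.

DE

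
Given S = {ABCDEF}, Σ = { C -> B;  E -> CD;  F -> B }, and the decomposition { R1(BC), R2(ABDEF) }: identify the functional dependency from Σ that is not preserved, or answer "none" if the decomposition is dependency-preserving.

E -> CD

Check E → CD: no single fragment contains all of {CDE}, and the restricted closure of {E} across the fragments never reaches {CD}.
C → B is preserved.
F → B is preserved.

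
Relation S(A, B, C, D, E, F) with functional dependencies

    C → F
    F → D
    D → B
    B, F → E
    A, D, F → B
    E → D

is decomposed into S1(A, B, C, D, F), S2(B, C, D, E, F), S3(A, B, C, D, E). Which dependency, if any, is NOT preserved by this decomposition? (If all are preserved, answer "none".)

none

C → F lies within S1.
F → D lies within S1.
D → B lies within S1.
B, F → E lies within S2.
A, D, F → B lies within S1.
E → D lies within S2.
Every dependency is enforceable on the fragments, so the decomposition is dependency-preserving.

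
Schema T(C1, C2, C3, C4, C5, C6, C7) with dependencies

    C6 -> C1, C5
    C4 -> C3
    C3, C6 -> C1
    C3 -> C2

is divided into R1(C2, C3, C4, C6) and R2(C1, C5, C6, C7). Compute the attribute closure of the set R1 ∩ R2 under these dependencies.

R1 ∩ R2 = {C6}.
C6 → C1, C5 applies, adding C1, C5
Closure: {C1, C5, C6}.

C1, C5, C6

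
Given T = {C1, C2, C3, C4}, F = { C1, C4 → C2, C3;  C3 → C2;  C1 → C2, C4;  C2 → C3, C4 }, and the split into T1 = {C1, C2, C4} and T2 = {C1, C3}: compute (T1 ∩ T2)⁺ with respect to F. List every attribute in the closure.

C1, C2, C3, C4

T1 ∩ T2 = {C1}.
C1 → C2, C4 applies, adding C2, C4
C2 → C3, C4 applies, adding C3
Closure: {C1, C2, C3, C4}.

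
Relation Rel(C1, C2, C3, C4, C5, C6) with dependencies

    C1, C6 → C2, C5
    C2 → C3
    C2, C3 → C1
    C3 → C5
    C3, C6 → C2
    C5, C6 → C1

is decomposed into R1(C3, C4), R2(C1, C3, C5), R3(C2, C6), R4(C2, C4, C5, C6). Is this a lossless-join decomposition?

Chase test. Columns are C1, C2, C3, C4, C5, C6; row i has aⱼ where attribute j ∈ Ri, else bᵢⱼ.
Initial tableau (one row per fragment):
  row 1: b11 b12 a3 a4 b15 b16
  row 2: a1 b22 a3 b24 a5 b26
  row 3: b31 a2 b33 b34 b35 a6
  row 4: b41 a2 b43 a4 a5 a6
Rows 3 and 4 agree on C2; apply C2→C3 and equate their C3 entries.
Rows 3 and 4 agree on C2, C3; apply C2, C3→C1 and equate their C1 entries.
Rows 1 and 2 agree on C3; apply C3→C5 and equate their C5 entries.
Rows 3 and 4 agree on C3; apply C3→C5 and equate their C5 entries.
No row becomes fully distinguished — the join is lossy.

No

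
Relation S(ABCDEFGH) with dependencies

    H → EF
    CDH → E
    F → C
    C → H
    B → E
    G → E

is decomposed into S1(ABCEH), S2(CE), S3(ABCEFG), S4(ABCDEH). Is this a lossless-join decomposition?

Chase test. Columns are ABCDEFGH; row i has aⱼ where attribute j ∈ Si, else bᵢⱼ.
Initial tableau (one row per fragment):
  row 1: a1 a2 a3 b14 a5 b16 b17 a8
  row 2: b21 b22 a3 b24 a5 b26 b27 b28
  row 3: a1 a2 a3 b34 a5 a6 a7 b38
  row 4: a1 a2 a3 a4 a5 b46 b47 a8
Rows 1 and 4 agree on H; apply H→EF and equate their EF entries.
Rows 1 and 2 agree on C; apply C→H and equate their H entries.
Rows 1 and 3 agree on C; apply C→H and equate their H entries.
Rows 1 and 2 agree on H; apply H→EF and equate their EF entries.
Rows 1 and 3 agree on H; apply H→EF and equate their EF entries.
No row becomes fully distinguished — the join is lossy.

No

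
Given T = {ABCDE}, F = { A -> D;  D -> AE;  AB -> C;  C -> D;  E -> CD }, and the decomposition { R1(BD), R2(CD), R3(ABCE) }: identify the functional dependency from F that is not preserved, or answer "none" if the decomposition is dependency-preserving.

A → D: restricted closure across fragments reaches D.
D → AE: restricted closure across fragments reaches AE.
AB → C lies within R3.
C → D lies within R2.
E → CD: restricted closure across fragments reaches CD.
Every dependency is enforceable on the fragments, so the decomposition is dependency-preserving.

none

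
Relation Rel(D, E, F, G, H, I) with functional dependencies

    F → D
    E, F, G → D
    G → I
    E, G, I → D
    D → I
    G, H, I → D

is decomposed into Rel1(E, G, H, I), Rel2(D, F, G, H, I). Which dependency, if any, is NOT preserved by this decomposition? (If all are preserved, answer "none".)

Check E, G, I → D: no single fragment contains all of {D, E, G, I}, and the restricted closure of {E, G, I} across the fragments never reaches {D}.
F → D is preserved.
E, F, G → D is preserved.
G → I is preserved.
D → I is preserved.
G, H, I → D is preserved.

E, G, I → D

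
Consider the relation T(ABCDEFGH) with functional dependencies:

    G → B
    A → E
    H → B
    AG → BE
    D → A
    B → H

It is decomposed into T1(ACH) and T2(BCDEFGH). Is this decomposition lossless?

No

Common attributes: T1 ∩ T2 = {CH}.
Closure of {CH}: H → B applies, adding B. So (CH)⁺ = {BCH}.
The closure contains neither all of T1 = {ACH} nor all of T2 = {BCDEFGH}, so the common attributes are not a superkey of either fragment. The join is lossy.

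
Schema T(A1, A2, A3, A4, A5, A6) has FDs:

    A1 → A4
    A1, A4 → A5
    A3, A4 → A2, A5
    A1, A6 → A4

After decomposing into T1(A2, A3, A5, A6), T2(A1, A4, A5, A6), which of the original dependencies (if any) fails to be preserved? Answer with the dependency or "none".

A3, A4 → A2, A5

Check A3, A4 → A2, A5: no single fragment contains all of {A2, A3, A4, A5}, and the restricted closure of {A3, A4} across the fragments never reaches {A2, A5}.
A1 → A4 is preserved.
A1, A4 → A5 is preserved.
A1, A6 → A4 is preserved.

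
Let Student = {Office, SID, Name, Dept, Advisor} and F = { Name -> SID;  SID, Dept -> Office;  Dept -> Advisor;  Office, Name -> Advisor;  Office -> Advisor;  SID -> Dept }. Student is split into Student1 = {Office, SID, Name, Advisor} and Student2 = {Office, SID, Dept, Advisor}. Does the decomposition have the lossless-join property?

Yes

Common attributes: Student1 ∩ Student2 = {Office, SID, Advisor}.
Closure of {Office, SID, Advisor}: SID → Dept applies, adding Dept. So (Office, SID, Advisor)⁺ = {Office, SID, Dept, Advisor}.
This closure contains every attribute of Student2, so Student1 ∩ Student2 → Student2. The join is lossless.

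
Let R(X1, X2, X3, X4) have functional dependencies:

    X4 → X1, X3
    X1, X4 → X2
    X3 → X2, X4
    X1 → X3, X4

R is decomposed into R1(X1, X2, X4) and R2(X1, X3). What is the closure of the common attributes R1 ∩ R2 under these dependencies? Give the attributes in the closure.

R1 ∩ R2 = {X1}.
X1 → X3, X4 applies, adding X3, X4
X1, X4 → X2 applies, adding X2
Closure: {X1, X2, X3, X4}.

X1, X2, X3, X4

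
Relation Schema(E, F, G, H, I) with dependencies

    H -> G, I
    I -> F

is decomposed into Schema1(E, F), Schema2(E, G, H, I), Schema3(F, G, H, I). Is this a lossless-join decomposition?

Chase test. Columns are E, F, G, H, I; row i has aⱼ where attribute j ∈ Schemai, else bᵢⱼ.
Initial tableau (one row per fragment):
  row 1: a1 a2 b13 b14 b15
  row 2: a1 b22 a3 a4 a5
  row 3: b31 a2 a3 a4 a5
Rows 2 and 3 agree on I; apply I→F and equate their F entries.
Row 2 is now all distinguished symbols — the join is lossless.

Yes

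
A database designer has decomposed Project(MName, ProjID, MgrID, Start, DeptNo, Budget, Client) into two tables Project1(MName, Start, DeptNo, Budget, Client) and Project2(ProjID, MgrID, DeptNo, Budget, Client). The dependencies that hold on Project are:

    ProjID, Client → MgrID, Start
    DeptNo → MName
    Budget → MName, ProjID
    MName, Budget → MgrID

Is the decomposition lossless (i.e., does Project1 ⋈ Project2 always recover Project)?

Yes

Common attributes: Project1 ∩ Project2 = {DeptNo, Budget, Client}.
Closure of {DeptNo, Budget, Client}: DeptNo → MName applies, adding MName; Budget → MName, ProjID applies, adding ProjID; MName, Budget → MgrID applies, adding MgrID; ProjID, Client → MgrID, Start applies, adding Start. So (DeptNo, Budget, Client)⁺ = {MName, ProjID, MgrID, Start, DeptNo, Budget, Client}.
This closure contains every attribute of Project1, so Project1 ∩ Project2 → Project1. The join is lossless.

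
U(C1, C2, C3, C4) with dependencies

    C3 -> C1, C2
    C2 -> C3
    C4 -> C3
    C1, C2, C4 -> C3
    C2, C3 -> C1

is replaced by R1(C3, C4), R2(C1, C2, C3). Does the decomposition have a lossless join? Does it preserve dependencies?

lossless and dependency-preserving

Lossless test: (C3)⁺ = {C1, C2, C3}, which contains all of one fragment — lossless.
Dependency preservation: C1, C2, C4 → C3 is not contained in any single fragment, but the restricted closure of its left-hand side across the fragments still reaches the right-hand side; the remaining FDs each lie inside some fragment. All dependencies are preserved.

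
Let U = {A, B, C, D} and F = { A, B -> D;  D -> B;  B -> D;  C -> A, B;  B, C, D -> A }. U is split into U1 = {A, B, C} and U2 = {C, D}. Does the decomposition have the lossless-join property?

Common attributes: U1 ∩ U2 = {C}.
Closure of {C}: C → A, B applies, adding A, B; A, B → D applies, adding D. So (C)⁺ = {A, B, C, D}.
This closure contains every attribute of U1, so U1 ∩ U2 → U1. The join is lossless.

Yes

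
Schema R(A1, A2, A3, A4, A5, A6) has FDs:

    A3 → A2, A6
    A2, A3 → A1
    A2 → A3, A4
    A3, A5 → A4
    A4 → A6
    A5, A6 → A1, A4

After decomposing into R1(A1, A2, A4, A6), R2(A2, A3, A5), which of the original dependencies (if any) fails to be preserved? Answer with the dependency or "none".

Check A5, A6 → A1, A4: no single fragment contains all of {A1, A4, A5, A6}, and the restricted closure of {A5, A6} across the fragments never reaches {A1, A4}.
A3 → A2, A6 is preserved.
A2, A3 → A1 is preserved.
A2 → A3, A4 is preserved.
A3, A5 → A4 is preserved.
A4 → A6 is preserved.

A5, A6 → A1, A4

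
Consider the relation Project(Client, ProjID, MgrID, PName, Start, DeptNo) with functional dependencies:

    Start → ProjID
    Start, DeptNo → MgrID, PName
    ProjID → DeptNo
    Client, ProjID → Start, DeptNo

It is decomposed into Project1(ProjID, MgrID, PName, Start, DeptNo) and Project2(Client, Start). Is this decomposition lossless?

Common attributes: Project1 ∩ Project2 = {Start}.
Closure of {Start}: Start → ProjID applies, adding ProjID; ProjID → DeptNo applies, adding DeptNo; Start, DeptNo → MgrID, PName applies, adding MgrID, PName. So (Start)⁺ = {ProjID, MgrID, PName, Start, DeptNo}.
This closure contains every attribute of Project1, so Project1 ∩ Project2 → Project1. The join is lossless.

Yes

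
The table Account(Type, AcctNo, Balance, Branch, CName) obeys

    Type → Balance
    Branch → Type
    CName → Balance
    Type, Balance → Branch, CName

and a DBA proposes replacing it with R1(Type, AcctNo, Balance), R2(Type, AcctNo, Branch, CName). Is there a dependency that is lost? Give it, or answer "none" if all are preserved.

Check CName → Balance: no single fragment contains all of {Balance, CName}, and the restricted closure of {CName} across the fragments never reaches {Balance}.
Type → Balance is preserved.
Branch → Type is preserved.
Type, Balance → Branch, CName is preserved.

CName → Balance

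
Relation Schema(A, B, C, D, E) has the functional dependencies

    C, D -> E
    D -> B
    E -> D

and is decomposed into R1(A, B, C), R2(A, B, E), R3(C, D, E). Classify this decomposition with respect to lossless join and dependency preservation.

Lossless test (chase): Rows 2 and 3 agree on E; apply E→D and equate their D entries. Rows 2 and 3 agree on D; apply D→B and equate their B entries. No row becomes fully distinguished — the join is lossy.
Dependency preservation: the restricted closure of {D} across the fragments never reaches {B}, so D → B cannot be enforced without a join — not preserved.

lossy and not dependency-preserving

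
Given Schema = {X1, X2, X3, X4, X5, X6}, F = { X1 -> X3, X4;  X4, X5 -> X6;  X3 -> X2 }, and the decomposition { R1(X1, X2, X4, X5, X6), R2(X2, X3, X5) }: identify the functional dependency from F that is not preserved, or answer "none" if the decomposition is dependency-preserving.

Check X1 → X3, X4: no single fragment contains all of {X1, X3, X4}, and the restricted closure of {X1} across the fragments never reaches {X3, X4}.
X4, X5 → X6 is preserved.
X3 → X2 is preserved.

X1 -> X3, X4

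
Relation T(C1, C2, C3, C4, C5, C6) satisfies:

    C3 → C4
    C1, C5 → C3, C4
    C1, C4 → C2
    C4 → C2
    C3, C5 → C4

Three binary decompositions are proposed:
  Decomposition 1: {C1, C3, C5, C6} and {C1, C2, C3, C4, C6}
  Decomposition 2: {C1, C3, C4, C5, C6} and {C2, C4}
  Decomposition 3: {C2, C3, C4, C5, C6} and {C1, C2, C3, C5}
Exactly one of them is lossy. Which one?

Decomposition 1: common = {C1, C3, C6}, closure = {C1, C2, C3, C4, C6} → lossless.
Decomposition 2: common = {C4}, closure = {C2, C4} → lossless.
Decomposition 3: common = {C2, C3, C5}, closure = {C2, C3, C4, C5} → lossy.

Decomposition 3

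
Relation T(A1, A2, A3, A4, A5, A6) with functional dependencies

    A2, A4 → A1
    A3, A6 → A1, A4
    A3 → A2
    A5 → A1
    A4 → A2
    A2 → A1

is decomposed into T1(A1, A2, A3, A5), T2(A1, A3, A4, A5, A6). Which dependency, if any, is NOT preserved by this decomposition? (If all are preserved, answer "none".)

Check A4 → A2: no single fragment contains all of {A2, A4}, and the restricted closure of {A4} across the fragments never reaches {A2}.
A2, A4 → A1 is preserved.
A3, A6 → A1, A4 is preserved.
A3 → A2 is preserved.
A5 → A1 is preserved.
A2 → A1 is preserved.

A4 → A2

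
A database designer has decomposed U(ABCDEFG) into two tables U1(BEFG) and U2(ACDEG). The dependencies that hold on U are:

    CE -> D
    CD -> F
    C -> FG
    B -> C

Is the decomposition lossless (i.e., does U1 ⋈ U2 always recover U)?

Common attributes: U1 ∩ U2 = {EG}.
No dependency enlarges {EG}, so (EG)⁺ = {EG}.
The closure contains neither all of U1 = {BEFG} nor all of U2 = {ACDEG}, so the common attributes are not a superkey of either fragment. The join is lossy.

No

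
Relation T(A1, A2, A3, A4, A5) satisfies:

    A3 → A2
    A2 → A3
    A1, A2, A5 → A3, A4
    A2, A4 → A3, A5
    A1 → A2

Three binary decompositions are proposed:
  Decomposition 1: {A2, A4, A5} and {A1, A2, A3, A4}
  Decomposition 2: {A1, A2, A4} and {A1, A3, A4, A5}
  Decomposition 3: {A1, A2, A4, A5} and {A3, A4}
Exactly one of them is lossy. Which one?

Decomposition 3

Decomposition 1: common = {A2, A4}, closure = {A2, A3, A4, A5} → lossless.
Decomposition 2: common = {A1, A4}, closure = {A1, A2, A3, A4, A5} → lossless.
Decomposition 3: common = {A4}, closure = {A4} → lossy.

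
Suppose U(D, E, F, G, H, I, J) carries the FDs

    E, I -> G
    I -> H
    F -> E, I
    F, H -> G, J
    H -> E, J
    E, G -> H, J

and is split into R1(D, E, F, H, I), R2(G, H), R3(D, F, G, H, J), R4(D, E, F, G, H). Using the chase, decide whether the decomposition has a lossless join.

Yes

Chase test. Columns are D, E, F, G, H, I, J; row i has aⱼ where attribute j ∈ Ri, else bᵢⱼ.
Initial tableau (one row per fragment):
  row 1: a1 a2 a3 b14 a5 a6 b17
  row 2: b21 b22 b23 a4 a5 b26 b27
  row 3: a1 b32 a3 a4 a5 b36 a7
  row 4: a1 a2 a3 a4 a5 b46 b47
Rows 1 and 3 agree on F; apply F→E, I and equate their E, I entries.
Rows 1 and 4 agree on F; apply F→E, I and equate their E, I entries.
Rows 1 and 3 agree on F, H; apply F, H→G, J and equate their G, J entries.
Rows 1 and 4 agree on F, H; apply F, H→G, J and equate their G, J entries.
Rows 1 and 2 agree on H; apply H→E, J and equate their E, J entries.
Row 1 is now all distinguished symbols — the join is lossless.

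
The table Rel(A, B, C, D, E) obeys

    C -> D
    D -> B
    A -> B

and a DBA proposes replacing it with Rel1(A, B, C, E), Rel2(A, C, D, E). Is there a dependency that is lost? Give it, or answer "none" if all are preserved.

D -> B

Check D → B: no single fragment contains all of {B, D}, and the restricted closure of {D} across the fragments never reaches {B}.
C → D is preserved.
A → B is preserved.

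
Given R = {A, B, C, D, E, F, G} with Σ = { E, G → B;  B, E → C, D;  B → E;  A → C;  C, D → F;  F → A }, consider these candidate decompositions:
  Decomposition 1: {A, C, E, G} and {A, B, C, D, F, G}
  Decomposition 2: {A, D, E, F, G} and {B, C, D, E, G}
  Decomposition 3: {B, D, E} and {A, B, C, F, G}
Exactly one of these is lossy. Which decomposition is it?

Decomposition 1: common = {A, C, G}, closure = {A, C, G} → lossy.
Decomposition 2: common = {D, E, G}, closure = {A, B, C, D, E, F, G} → lossless.
Decomposition 3: common = {B}, closure = {A, B, C, D, E, F} → lossless.

Decomposition 1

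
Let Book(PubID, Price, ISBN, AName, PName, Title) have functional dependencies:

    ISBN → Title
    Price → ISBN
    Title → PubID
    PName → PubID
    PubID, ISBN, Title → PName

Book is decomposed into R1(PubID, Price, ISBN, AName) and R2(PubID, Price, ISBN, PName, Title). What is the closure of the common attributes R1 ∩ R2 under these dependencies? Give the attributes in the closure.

PubID, Price, ISBN, PName, Title

R1 ∩ R2 = {PubID, Price, ISBN}.
ISBN → Title applies, adding Title
PubID, ISBN, Title → PName applies, adding PName
Closure: {PubID, Price, ISBN, PName, Title}.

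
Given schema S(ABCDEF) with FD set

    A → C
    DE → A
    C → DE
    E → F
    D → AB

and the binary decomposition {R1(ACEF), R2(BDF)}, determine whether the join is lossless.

Common attributes: R1 ∩ R2 = {F}.
No dependency enlarges {F}, so (F)⁺ = {F}.
The closure contains neither all of R1 = {ACEF} nor all of R2 = {BDF}, so the common attributes are not a superkey of either fragment. The join is lossy.

No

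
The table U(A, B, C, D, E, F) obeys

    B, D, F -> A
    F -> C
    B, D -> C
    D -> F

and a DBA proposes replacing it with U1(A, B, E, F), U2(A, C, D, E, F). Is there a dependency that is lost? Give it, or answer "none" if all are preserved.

B, D, F -> A

Check B, D, F → A: no single fragment contains all of {A, B, D, F}, and the restricted closure of {B, D, F} across the fragments never reaches {A}.
F → C is preserved.
B, D → C is preserved.
D → F is preserved.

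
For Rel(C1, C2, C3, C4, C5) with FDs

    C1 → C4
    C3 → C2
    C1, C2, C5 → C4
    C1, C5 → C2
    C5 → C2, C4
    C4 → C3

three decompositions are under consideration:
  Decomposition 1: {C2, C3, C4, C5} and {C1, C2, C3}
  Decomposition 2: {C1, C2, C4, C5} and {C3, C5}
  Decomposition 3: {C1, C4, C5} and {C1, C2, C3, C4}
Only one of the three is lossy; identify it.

Decomposition 1

Decomposition 1: common = {C2, C3}, closure = {C2, C3} → lossy.
Decomposition 2: common = {C5}, closure = {C2, C3, C4, C5} → lossless.
Decomposition 3: common = {C1, C4}, closure = {C1, C2, C3, C4} → lossless.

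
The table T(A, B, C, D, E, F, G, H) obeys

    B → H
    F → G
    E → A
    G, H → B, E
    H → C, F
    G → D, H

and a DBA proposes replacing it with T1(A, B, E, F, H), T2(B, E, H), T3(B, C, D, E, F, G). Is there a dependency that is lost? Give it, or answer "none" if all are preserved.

none

B → H lies within T1.
F → G lies within T3.
E → A lies within T1.
G, H → B, E: restricted closure across fragments reaches B, E.
H → C, F: restricted closure across fragments reaches C, F.
G → D, H: restricted closure across fragments reaches D, H.
Every dependency is enforceable on the fragments, so the decomposition is dependency-preserving.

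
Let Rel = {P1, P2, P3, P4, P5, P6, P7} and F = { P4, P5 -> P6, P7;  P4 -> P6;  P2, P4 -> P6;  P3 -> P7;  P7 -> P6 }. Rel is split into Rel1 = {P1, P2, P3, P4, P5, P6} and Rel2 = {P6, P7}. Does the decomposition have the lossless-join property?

No

Common attributes: Rel1 ∩ Rel2 = {P6}.
No dependency enlarges {P6}, so (P6)⁺ = {P6}.
The closure contains neither all of Rel1 = {P1, P2, P3, P4, P5, P6} nor all of Rel2 = {P6, P7}, so the common attributes are not a superkey of either fragment. The join is lossy.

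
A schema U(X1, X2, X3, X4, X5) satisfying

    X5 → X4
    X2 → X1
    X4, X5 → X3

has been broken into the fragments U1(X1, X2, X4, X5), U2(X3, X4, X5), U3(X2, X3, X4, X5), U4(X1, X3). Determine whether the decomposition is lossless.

Yes

Chase test. Columns are X1, X2, X3, X4, X5; row i has aⱼ where attribute j ∈ Ui, else bᵢⱼ.
Initial tableau (one row per fragment):
  row 1: a1 a2 b13 a4 a5
  row 2: b21 b22 a3 a4 a5
  row 3: b31 a2 a3 a4 a5
  row 4: a1 b42 a3 b44 b45
Rows 1 and 3 agree on X2; apply X2→X1 and equate their X1 entries.
Rows 1 and 2 agree on X4, X5; apply X4, X5→X3 and equate their X3 entries.
Row 1 is now all distinguished symbols — the join is lossless.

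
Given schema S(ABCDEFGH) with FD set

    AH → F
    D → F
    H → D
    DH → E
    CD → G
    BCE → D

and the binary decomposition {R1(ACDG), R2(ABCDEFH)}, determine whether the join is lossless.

Yes

Common attributes: R1 ∩ R2 = {ACD}.
Closure of {ACD}: D → F applies, adding F; CD → G applies, adding G. So (ACD)⁺ = {ACDFG}.
This closure contains every attribute of R1, so R1 ∩ R2 → R1. The join is lossless.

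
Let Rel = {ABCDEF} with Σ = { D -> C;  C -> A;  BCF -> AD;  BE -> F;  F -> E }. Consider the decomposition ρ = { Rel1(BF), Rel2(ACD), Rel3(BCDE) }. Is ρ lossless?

No

Chase test. Columns are ABCDEF; row i has aⱼ where attribute j ∈ Reli, else bᵢⱼ.
Initial tableau (one row per fragment):
  row 1: b11 a2 b13 b14 b15 a6
  row 2: a1 b22 a3 a4 b25 b26
  row 3: b31 a2 a3 a4 a5 b36
Rows 2 and 3 agree on C; apply C→A and equate their A entries.
No row becomes fully distinguished — the join is lossy.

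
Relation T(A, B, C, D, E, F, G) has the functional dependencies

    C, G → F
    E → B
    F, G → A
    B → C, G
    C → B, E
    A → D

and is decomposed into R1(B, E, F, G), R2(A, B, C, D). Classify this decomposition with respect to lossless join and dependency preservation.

lossless but not dependency-preserving

Lossless test: (B)⁺ = {A, B, C, D, E, F, G}, which contains all of one fragment — lossless.
Dependency preservation: the restricted closure of {F, G} across the fragments never reaches {A}, so F, G → A cannot be enforced without a join — not preserved.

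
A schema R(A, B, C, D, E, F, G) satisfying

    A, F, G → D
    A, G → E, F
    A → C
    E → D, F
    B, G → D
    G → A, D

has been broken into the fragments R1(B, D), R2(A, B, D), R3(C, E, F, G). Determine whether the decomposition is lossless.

No

Chase test. Columns are A, B, C, D, E, F, G; row i has aⱼ where attribute j ∈ Ri, else bᵢⱼ.
Initial tableau (one row per fragment):
  row 1: b11 a2 b13 a4 b15 b16 b17
  row 2: a1 a2 b23 a4 b25 b26 b27
  row 3: b31 b32 a3 b34 a5 a6 a7
No row becomes fully distinguished — the join is lossy.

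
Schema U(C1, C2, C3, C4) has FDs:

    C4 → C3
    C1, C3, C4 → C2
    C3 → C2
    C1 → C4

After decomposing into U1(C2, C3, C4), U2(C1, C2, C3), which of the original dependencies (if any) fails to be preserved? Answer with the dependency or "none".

Check C1 → C4: no single fragment contains all of {C1, C4}, and the restricted closure of {C1} across the fragments never reaches {C4}.
C4 → C3 is preserved.
C1, C3, C4 → C2 is preserved.
C3 → C2 is preserved.

C1 → C4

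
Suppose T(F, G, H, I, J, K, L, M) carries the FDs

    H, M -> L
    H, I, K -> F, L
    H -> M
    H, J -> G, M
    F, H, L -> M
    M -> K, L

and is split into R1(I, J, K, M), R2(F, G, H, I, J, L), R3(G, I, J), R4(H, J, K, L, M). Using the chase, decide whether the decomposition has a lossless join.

Chase test. Columns are F, G, H, I, J, K, L, M; row i has aⱼ where attribute j ∈ Ri, else bᵢⱼ.
Initial tableau (one row per fragment):
  row 1: b11 b12 b13 a4 a5 a6 b17 a8
  row 2: a1 a2 a3 a4 a5 b26 a7 b28
  row 3: b31 a2 b33 a4 a5 b36 b37 b38
  row 4: b41 b42 a3 b44 a5 a6 a7 a8
Rows 2 and 4 agree on H; apply H→M and equate their M entries.
Rows 2 and 4 agree on H, J; apply H, J→G, M and equate their G, M entries.
Rows 1 and 2 agree on M; apply M→K, L and equate their K, L entries.
Row 2 is now all distinguished symbols — the join is lossless.

Yes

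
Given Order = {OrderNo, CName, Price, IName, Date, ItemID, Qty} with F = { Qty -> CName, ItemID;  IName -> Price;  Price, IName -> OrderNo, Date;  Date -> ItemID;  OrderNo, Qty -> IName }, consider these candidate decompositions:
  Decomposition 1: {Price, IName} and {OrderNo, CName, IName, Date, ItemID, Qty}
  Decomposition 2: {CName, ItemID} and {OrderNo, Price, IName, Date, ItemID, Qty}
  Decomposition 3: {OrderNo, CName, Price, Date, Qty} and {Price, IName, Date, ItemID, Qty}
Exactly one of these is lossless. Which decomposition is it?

Decomposition 1: common = {IName}, closure = {OrderNo, Price, IName, Date, ItemID} → lossless.
Decomposition 2: common = {ItemID}, closure = {ItemID} → lossy.
Decomposition 3: common = {Price, Date, Qty}, closure = {CName, Price, Date, ItemID, Qty} → lossy.

Decomposition 1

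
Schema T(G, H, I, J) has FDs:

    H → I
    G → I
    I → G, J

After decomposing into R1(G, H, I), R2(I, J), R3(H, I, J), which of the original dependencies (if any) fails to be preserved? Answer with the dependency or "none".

H → I lies within R1.
G → I lies within R1.
I → G, J: restricted closure across fragments reaches G, J.
Every dependency is enforceable on the fragments, so the decomposition is dependency-preserving.

none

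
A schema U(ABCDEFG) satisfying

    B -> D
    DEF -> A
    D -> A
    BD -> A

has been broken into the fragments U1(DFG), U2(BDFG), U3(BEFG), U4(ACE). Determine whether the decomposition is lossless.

No

Chase test. Columns are ABCDEFG; row i has aⱼ where attribute j ∈ Ui, else bᵢⱼ.
Initial tableau (one row per fragment):
  row 1: b11 b12 b13 a4 b15 a6 a7
  row 2: b21 a2 b23 a4 b25 a6 a7
  row 3: b31 a2 b33 b34 a5 a6 a7
  row 4: a1 b42 a3 b44 a5 b46 b47
Rows 2 and 3 agree on B; apply B→D and equate their D entries.
Rows 1 and 2 agree on D; apply D→A and equate their A entries.
Rows 1 and 3 agree on D; apply D→A and equate their A entries.
No row becomes fully distinguished — the join is lossy.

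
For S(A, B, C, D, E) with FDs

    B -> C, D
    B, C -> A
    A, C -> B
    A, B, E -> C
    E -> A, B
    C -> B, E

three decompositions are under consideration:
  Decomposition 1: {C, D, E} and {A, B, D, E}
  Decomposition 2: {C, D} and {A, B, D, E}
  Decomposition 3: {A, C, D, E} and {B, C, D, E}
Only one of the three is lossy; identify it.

Decomposition 2

Decomposition 1: common = {D, E}, closure = {A, B, C, D, E} → lossless.
Decomposition 2: common = {D}, closure = {D} → lossy.
Decomposition 3: common = {C, D, E}, closure = {A, B, C, D, E} → lossless.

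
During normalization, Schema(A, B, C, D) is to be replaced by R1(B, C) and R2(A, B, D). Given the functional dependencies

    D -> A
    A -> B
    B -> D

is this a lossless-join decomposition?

Yes

Common attributes: R1 ∩ R2 = {B}.
Closure of {B}: B → D applies, adding D; D → A applies, adding A. So (B)⁺ = {A, B, D}.
This closure contains every attribute of R2, so R1 ∩ R2 → R2. The join is lossless.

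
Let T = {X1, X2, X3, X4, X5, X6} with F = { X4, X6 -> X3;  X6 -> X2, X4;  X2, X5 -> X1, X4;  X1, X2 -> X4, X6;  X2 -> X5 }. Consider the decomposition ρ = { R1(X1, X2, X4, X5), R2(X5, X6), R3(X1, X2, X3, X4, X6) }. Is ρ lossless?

Chase test. Columns are X1, X2, X3, X4, X5, X6; row i has aⱼ where attribute j ∈ Ri, else bᵢⱼ.
Initial tableau (one row per fragment):
  row 1: a1 a2 b13 a4 a5 b16
  row 2: b21 b22 b23 b24 a5 a6
  row 3: a1 a2 a3 a4 b35 a6
Rows 2 and 3 agree on X6; apply X6→X2, X4 and equate their X2, X4 entries.
Rows 1 and 2 agree on X2, X5; apply X2, X5→X1, X4 and equate their X1, X4 entries.
Rows 1 and 2 agree on X1, X2; apply X1, X2→X4, X6 and equate their X4, X6 entries.
Rows 1 and 3 agree on X2; apply X2→X5 and equate their X5 entries.
Rows 1 and 2 agree on X4, X6; apply X4, X6→X3 and equate their X3 entries.
Rows 1 and 3 agree on X4, X6; apply X4, X6→X3 and equate their X3 entries.
Row 1 is now all distinguished symbols — the join is lossless.

Yes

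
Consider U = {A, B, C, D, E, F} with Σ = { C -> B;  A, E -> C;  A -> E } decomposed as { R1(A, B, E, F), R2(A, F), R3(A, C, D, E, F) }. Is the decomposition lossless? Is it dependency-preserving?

Lossless test (chase): Rows 1 and 3 agree on A, E; apply A, E→C and equate their C entries. Rows 1 and 2 agree on A; apply A→E and equate their E entries. Rows 1 and 3 agree on C; apply C→B and equate their B entries. Rows 1 and 2 agree on A, E; apply A, E→C and equate their C entries. Rows 1 and 2 agree on C; apply C→B and equate their B entries. Row 3 is now all distinguished symbols — the join is lossless.
Dependency preservation: the restricted closure of {C} across the fragments never reaches {B}, so C → B cannot be enforced without a join — not preserved.

lossless but not dependency-preserving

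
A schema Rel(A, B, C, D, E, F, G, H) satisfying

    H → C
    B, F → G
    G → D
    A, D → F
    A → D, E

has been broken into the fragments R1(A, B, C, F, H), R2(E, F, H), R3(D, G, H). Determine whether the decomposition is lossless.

No

Chase test. Columns are A, B, C, D, E, F, G, H; row i has aⱼ where attribute j ∈ Ri, else bᵢⱼ.
Initial tableau (one row per fragment):
  row 1: a1 a2 a3 b14 b15 a6 b17 a8
  row 2: b21 b22 b23 b24 a5 a6 b27 a8
  row 3: b31 b32 b33 a4 b35 b36 a7 a8
Rows 1 and 2 agree on H; apply H→C and equate their C entries.
Rows 1 and 3 agree on H; apply H→C and equate their C entries.
No row becomes fully distinguished — the join is lossy.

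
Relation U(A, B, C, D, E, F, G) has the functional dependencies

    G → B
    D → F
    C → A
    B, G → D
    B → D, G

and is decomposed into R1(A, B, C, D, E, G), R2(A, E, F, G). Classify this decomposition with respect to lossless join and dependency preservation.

lossless but not dependency-preserving

Lossless test: (A, E, G)⁺ = {A, B, D, E, F, G}, which contains all of one fragment — lossless.
Dependency preservation: the restricted closure of {D} across the fragments never reaches {F}, so D → F cannot be enforced without a join — not preserved.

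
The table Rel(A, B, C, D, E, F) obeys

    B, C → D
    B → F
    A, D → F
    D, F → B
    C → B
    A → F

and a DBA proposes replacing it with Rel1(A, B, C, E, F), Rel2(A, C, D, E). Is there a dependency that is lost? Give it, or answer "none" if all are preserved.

Check D, F → B: no single fragment contains all of {B, D, F}, and the restricted closure of {D, F} across the fragments never reaches {B}.
B, C → D is preserved.
B → F is preserved.
A, D → F is preserved.
C → B is preserved.
A → F is preserved.

D, F → B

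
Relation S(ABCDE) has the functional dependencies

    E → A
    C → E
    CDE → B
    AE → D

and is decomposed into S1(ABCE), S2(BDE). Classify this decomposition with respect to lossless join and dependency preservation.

Lossless test: (BE)⁺ = {ABDE}, which contains all of one fragment — lossless.
Dependency preservation: CDE → B; AE → D are not contained in any single fragment, but the restricted closure of each left-hand side across the fragments still reaches the right-hand side; the remaining FDs each lie inside some fragment. All dependencies are preserved.

lossless and dependency-preserving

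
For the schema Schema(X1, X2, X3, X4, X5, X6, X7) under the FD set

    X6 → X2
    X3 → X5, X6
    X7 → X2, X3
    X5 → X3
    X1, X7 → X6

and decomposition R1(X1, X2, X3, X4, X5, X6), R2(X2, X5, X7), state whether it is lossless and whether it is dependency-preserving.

Lossless test: (X2, X5)⁺ = {X2, X3, X5, X6}, which is a superkey of neither fragment — lossy.
Dependency preservation: X7 → X2, X3; X1, X7 → X6 are not contained in any single fragment, but the restricted closure of each left-hand side across the fragments still reaches the right-hand side; the remaining FDs each lie inside some fragment. All dependencies are preserved.

lossy but dependency-preserving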